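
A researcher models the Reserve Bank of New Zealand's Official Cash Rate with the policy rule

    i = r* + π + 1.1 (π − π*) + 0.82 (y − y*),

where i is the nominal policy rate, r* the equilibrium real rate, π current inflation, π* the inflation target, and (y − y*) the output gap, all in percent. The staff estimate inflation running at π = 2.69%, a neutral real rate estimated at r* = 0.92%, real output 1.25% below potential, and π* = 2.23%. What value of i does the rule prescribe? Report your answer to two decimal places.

3.09%

Output 1.25% below potential → (y − y*) = -1.25.
i = 0.92 + 2.69 + 1.1 × (2.69 − 2.23) + 0.82 × (-1.25)
   = 0.92 + 2.69 + 0.506 − 1.025 = 3.09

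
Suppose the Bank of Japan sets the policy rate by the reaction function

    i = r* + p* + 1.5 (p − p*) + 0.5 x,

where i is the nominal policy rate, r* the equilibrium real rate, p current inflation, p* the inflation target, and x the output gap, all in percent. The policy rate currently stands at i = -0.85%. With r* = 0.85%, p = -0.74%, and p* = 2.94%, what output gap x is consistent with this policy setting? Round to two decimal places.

0.5 x = -0.85 − 0.85 − 2.94 − 1.5 × ((-0.74) − 2.94) = 0.88
x = 0.88 / 0.5 = 1.76

1.76%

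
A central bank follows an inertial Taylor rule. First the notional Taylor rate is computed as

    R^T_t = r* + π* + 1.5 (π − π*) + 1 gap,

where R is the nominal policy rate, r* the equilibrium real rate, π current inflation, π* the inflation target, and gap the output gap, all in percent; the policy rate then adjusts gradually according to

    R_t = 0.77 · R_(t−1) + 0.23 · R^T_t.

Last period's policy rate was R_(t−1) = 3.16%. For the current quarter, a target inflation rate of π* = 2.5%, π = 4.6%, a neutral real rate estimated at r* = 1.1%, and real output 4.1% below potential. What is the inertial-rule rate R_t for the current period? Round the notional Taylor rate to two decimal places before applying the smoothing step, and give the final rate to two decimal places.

3.04%

Output 4.1% below potential → gap = -4.1.
R^T_t = 1.1 + 2.5 + 1.5 × (4.6 − 2.5) + 1 × (-4.1)
   = 1.1 + 2.5 + 3.15 − 4.1 = 2.65
R_t = 0.77 × 3.16 + 0.23 × 2.65 = 2.4332 + 0.6095 = 3.04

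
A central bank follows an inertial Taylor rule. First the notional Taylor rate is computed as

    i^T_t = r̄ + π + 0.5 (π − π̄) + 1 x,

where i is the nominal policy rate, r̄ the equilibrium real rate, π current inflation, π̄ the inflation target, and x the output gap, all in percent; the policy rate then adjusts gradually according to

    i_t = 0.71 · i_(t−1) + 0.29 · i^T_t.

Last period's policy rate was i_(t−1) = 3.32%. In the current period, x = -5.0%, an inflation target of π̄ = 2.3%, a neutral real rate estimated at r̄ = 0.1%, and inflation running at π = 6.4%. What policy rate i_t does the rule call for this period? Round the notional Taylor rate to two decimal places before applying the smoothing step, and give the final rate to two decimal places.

i^T_t = 0.1 + 6.4 + 0.5 × (6.4 − 2.3) + 1 × (-5.0)
   = 0.1 + 6.4 + 2.05 − 5 = 3.55
i_t = 0.71 × 3.32 + 0.29 × 3.55 = 2.3572 + 1.0295 = 3.39

3.39%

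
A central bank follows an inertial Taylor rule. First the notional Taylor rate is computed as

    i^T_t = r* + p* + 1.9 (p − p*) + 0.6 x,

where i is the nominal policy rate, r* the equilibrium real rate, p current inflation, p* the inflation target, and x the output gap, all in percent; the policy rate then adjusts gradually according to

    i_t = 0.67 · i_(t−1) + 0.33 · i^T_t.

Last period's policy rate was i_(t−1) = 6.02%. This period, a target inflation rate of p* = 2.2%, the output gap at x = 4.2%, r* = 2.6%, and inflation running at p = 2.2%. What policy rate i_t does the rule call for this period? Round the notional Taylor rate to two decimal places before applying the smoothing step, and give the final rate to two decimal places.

6.45%

i^T_t = 2.6 + 2.2 + 1.9 × (2.2 − 2.2) + 0.6 × 4.2
   = 2.6 + 2.2 + 0 + 2.52 = 7.32
i_t = 0.67 × 6.02 + 0.33 × 7.32 = 4.0334 + 2.4156 = 6.45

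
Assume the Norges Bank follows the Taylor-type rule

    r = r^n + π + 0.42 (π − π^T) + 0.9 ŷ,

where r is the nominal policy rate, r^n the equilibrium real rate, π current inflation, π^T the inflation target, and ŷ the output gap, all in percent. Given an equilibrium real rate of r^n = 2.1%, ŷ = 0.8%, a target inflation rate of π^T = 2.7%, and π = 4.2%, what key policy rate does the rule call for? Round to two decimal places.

r = 2.1 + 4.2 + 0.42 × (4.2 − 2.7) + 0.9 × 0.8
   = 2.1 + 4.2 + 0.63 + 0.72 = 7.65

7.65%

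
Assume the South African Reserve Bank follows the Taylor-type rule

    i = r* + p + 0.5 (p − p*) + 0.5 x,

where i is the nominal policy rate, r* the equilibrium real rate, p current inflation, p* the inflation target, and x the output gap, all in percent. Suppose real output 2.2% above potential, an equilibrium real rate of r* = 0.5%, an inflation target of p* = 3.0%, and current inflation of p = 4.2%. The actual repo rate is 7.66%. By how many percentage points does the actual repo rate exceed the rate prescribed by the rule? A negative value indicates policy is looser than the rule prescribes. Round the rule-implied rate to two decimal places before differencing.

1.26 pp

Output 2.2% above potential → x = 2.2.
i = 0.5 + 4.2 + 0.5 × (4.2 − 3.0) + 0.5 × 2.2
   = 0.5 + 4.2 + 0.6 + 1.1 = 6.40
Deviation = 7.66 − 6.40 = 1.26 pp.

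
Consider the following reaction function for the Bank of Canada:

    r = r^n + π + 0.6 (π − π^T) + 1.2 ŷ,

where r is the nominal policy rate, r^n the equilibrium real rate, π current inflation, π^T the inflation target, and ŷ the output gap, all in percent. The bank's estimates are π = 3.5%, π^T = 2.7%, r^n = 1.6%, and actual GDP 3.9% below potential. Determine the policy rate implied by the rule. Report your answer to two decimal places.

0.90%

Output 3.9% below potential → ŷ = -3.9.
r = 1.6 + 3.5 + 0.6 × (3.5 − 2.7) + 1.2 × (-3.9)
   = 1.6 + 3.5 + 0.48 − 4.68 = 0.90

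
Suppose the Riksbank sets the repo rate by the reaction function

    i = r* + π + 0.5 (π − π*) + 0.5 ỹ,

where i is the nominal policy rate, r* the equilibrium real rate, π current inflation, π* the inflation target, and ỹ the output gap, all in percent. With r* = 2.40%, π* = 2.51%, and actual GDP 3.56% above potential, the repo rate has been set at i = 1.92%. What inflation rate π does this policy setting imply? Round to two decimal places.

Output 3.56% above potential → ỹ = 3.56.
Collecting π: i = r* + (1 + 0.5) π − 0.5 π* + 0.5 ỹ
1.5 π = 1.92 − 2.40 + 0.5 × 2.51 − 0.5 × 3.56 = -1.005
π = -1.005 / 1.5 = -0.67

-0.67%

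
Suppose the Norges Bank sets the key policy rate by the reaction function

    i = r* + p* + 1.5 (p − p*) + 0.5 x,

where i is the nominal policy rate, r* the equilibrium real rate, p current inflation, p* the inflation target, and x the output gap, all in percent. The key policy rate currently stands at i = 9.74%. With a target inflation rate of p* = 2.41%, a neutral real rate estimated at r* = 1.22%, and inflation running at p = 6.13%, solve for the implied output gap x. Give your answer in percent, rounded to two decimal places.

1.06%

0.5 x = 9.74 − 1.22 − 2.41 − 1.5 × (6.13 − 2.41) = 0.53
x = 0.53 / 0.5 = 1.06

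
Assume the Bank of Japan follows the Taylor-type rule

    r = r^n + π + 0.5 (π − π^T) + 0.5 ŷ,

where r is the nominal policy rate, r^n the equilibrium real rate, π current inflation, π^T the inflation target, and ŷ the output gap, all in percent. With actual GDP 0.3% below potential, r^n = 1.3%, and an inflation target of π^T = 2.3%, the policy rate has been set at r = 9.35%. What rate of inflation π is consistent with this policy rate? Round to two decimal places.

Output 0.3% below potential → ŷ = -0.3.
Collecting π: r = r^n + (1 + 0.5) π − 0.5 π^T + 0.5 ŷ
1.5 π = 9.35 − 1.3 + 0.5 × 2.3 − 0.5 × (-0.3) = 9.35
π = 9.35 / 1.5 = 6.23

6.23%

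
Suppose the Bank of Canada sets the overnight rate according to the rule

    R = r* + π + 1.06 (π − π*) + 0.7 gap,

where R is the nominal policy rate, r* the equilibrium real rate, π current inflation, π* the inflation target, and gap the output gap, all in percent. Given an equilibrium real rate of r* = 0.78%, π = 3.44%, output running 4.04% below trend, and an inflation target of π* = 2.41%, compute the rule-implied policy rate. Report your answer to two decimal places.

Output 4.04% below potential → gap = -4.04.
R = 0.78 + 3.44 + 1.06 × (3.44 − 2.41) + 0.7 × (-4.04)
   = 0.78 + 3.44 + 1.0918 − 2.828 = 2.48

2.48%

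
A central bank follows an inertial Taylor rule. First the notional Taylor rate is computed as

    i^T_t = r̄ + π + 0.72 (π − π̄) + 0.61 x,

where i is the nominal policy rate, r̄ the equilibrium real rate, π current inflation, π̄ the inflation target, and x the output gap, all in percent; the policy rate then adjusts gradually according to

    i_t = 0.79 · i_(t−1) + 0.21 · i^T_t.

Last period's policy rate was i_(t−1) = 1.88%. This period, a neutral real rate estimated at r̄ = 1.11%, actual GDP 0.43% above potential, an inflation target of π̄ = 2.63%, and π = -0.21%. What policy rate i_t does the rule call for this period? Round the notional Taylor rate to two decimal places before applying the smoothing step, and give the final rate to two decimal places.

Output 0.43% above potential → x = 0.43.
i^T_t = 1.11 + (-0.21) + 0.72 × (-0.21 − 2.63) + 0.61 × 0.43
   = 1.11 − 0.21 − 2.0448 + 0.2623 = -0.88
i_t = 0.79 × 1.88 + 0.21 × (-0.88) = 1.4852 − 0.1848 = 1.30

1.30%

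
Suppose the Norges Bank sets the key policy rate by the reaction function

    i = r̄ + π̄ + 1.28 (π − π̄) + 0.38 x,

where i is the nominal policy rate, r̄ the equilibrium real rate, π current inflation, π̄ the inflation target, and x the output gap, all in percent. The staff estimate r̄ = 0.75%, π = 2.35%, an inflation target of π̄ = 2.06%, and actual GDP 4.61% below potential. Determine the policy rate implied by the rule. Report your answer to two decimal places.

1.43%

Output 4.61% below potential → x = -4.61.
i = 0.75 + 2.06 + 1.28 × (2.35 − 2.06) + 0.38 × (-4.61)
   = 0.75 + 2.06 + 0.3712 − 1.7518 = 1.43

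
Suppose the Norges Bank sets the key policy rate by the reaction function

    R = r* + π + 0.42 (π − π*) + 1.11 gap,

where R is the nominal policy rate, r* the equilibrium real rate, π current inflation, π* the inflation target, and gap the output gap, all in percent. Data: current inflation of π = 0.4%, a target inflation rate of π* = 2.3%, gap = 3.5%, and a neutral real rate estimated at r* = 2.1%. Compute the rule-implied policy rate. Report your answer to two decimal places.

R = 2.1 + 0.4 + 0.42 × (0.4 − 2.3) + 1.11 × 3.5
   = 2.1 + 0.4 − 0.798 + 3.885 = 5.59

5.59%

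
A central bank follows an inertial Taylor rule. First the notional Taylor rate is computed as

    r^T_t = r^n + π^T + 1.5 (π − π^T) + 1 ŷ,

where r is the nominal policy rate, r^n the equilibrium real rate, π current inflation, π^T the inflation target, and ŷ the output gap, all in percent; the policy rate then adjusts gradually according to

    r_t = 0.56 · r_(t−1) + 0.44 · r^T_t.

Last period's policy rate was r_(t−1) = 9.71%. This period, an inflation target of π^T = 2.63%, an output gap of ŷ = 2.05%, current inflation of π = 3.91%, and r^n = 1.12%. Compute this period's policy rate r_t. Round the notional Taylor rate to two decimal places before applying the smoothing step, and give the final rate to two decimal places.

8.83%

r^T_t = 1.12 + 2.63 + 1.5 × (3.91 − 2.63) + 1 × 2.05
   = 1.12 + 2.63 + 1.92 + 2.05 = 7.72
r_t = 0.56 × 9.71 + 0.44 × 7.72 = 5.4376 + 3.3968 = 8.83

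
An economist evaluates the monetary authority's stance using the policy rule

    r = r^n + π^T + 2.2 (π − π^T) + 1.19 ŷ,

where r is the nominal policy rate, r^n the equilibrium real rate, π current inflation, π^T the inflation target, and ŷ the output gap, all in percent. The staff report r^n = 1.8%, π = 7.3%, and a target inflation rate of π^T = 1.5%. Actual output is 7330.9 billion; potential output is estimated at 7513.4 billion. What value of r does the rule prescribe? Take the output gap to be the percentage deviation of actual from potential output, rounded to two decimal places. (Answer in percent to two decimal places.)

13.17%

Output gap = 100 × (7330.9 − 7513.4) / 7513.4 = -2.43%.
r = 1.80 + 1.50 + 2.2 × (7.30 − 1.50) + 1.19 × (-2.43)
   = 1.80 + 1.5 + 12.76 − 2.8917 = 13.17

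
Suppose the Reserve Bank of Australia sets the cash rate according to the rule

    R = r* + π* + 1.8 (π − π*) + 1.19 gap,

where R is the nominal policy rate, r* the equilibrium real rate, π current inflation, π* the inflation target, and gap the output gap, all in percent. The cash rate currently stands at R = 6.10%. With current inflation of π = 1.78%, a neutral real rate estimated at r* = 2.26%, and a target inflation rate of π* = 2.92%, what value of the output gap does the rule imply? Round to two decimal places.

1.19 gap = 6.10 − 2.26 − 2.92 − 1.8 × (1.78 − 2.92) = 2.972
gap = 2.972 / 1.19 = 2.50

2.50%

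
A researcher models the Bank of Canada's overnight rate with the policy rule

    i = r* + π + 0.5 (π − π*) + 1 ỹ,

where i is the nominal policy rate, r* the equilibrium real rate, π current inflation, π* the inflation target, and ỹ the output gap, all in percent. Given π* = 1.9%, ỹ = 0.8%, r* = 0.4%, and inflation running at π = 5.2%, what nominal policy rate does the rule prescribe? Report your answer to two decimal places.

i = 0.4 + 5.2 + 0.5 × (5.2 − 1.9) + 1 × 0.8
   = 0.4 + 5.2 + 1.65 + 0.8 = 8.05

8.05%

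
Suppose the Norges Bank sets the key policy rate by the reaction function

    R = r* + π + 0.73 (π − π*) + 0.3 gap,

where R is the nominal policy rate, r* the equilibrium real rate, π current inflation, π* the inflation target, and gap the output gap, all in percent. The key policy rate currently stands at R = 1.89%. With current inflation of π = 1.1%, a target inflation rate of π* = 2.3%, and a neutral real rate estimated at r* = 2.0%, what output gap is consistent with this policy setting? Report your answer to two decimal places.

-1.11%

0.3 gap = 1.89 − 2.0 − 1.1 − 0.73 × (1.1 − 2.3) = -0.334
gap = -0.334 / 0.3 = -1.11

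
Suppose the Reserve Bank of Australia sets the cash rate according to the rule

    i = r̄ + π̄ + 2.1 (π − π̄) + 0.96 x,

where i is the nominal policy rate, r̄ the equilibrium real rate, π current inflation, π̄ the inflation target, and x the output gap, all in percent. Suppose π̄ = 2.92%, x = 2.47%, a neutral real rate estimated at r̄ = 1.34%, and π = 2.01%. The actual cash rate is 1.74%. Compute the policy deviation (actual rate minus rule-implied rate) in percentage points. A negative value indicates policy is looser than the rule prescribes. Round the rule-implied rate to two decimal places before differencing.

-2.98 pp

i = 1.34 + 2.92 + 2.1 × (2.01 − 2.92) + 0.96 × 2.47
   = 1.34 + 2.92 − 1.911 + 2.3712 = 4.72
Deviation = 1.74 − 4.72 = -2.98 pp.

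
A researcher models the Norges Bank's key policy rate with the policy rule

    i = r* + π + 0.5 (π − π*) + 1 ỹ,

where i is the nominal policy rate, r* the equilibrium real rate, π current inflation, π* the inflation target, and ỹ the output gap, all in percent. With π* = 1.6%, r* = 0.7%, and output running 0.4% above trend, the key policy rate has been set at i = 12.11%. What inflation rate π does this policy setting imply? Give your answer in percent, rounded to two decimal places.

Output 0.4% above potential → ỹ = 0.4.
Collecting π: i = r* + (1 + 0.5) π − 0.5 π* + 1 ỹ
1.5 π = 12.11 − 0.7 + 0.5 × 1.6 − 1 × 0.4 = 11.81
π = 11.81 / 1.5 = 7.87

7.87%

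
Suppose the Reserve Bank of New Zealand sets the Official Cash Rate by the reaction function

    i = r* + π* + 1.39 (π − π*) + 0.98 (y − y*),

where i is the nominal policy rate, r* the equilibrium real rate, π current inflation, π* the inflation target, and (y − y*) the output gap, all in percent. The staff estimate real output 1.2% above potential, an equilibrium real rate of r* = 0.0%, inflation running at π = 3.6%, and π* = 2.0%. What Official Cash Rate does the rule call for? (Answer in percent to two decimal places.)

Output 1.2% above potential → (y − y*) = 1.2.
i = 0.0 + 2.0 + 1.39 × (3.6 − 2.0) + 0.98 × 1.2
   = 0.0 + 2 + 2.224 + 1.176 = 5.40

5.40%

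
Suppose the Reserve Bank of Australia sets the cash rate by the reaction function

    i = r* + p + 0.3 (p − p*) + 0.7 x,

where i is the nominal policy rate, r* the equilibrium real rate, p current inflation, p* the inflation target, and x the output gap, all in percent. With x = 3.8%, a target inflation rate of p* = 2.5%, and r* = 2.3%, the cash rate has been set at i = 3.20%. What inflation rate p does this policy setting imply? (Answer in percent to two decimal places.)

Collecting p: i = r* + (1 + 0.3) p − 0.3 p* + 0.7 x
1.3 p = 3.20 − 2.3 + 0.3 × 2.5 − 0.7 × 3.8 = -1.01
p = -1.01 / 1.3 = -0.78

-0.78%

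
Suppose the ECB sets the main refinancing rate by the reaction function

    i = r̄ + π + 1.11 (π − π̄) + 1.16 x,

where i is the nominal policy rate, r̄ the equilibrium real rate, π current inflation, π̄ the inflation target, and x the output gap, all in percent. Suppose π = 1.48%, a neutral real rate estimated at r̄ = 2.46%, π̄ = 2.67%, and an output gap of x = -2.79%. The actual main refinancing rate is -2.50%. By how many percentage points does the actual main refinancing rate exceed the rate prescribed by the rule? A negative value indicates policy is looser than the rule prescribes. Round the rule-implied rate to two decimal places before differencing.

-1.88 pp

i = 2.46 + 1.48 + 1.11 × (1.48 − 2.67) + 1.16 × (-2.79)
   = 2.46 + 1.48 − 1.3209 − 3.2364 = -0.62
Deviation = -2.50 − (-0.62) = -1.88 pp.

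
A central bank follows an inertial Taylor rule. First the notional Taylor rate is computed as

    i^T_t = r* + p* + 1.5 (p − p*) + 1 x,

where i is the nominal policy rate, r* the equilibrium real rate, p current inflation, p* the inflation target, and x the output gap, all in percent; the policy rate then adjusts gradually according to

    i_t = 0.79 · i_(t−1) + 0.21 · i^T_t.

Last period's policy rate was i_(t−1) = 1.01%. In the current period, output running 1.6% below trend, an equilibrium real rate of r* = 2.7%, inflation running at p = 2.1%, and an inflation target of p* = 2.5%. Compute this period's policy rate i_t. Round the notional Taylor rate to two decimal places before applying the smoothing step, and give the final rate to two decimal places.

Output 1.6% below potential → x = -1.6.
i^T_t = 2.7 + 2.5 + 1.5 × (2.1 − 2.5) + 1 × (-1.6)
   = 2.7 + 2.5 − 0.6 − 1.6 = 3.00
i_t = 0.79 × 1.01 + 0.21 × 3.00 = 0.7979 + 0.63 = 1.43

1.43%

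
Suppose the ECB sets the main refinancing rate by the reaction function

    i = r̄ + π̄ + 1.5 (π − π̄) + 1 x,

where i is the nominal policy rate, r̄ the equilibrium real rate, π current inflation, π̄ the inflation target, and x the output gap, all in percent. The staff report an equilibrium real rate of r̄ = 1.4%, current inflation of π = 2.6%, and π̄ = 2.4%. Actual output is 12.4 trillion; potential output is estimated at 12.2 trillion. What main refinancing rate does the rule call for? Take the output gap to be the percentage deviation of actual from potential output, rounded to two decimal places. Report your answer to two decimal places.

5.74%

Output gap = 100 × (12.4 − 12.2) / 12.2 = 1.64%.
i = 1.40 + 2.40 + 1.5 × (2.60 − 2.40) + 1 × 1.64
   = 1.40 + 2.4 + 0.3 + 1.64 = 5.74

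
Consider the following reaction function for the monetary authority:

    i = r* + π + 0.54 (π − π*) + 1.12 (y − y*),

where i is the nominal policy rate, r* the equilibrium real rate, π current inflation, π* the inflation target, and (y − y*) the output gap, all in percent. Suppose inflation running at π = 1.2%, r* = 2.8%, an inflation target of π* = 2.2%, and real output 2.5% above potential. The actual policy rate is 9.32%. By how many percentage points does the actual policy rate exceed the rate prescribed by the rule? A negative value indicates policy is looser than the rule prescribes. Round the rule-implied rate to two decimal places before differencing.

Output 2.5% above potential → (y − y*) = 2.5.
i = 2.8 + 1.2 + 0.54 × (1.2 − 2.2) + 1.12 × 2.5
   = 2.8 + 1.2 − 0.54 + 2.8 = 6.26
Deviation = 9.32 − 6.26 = 3.06 pp.

3.06 pp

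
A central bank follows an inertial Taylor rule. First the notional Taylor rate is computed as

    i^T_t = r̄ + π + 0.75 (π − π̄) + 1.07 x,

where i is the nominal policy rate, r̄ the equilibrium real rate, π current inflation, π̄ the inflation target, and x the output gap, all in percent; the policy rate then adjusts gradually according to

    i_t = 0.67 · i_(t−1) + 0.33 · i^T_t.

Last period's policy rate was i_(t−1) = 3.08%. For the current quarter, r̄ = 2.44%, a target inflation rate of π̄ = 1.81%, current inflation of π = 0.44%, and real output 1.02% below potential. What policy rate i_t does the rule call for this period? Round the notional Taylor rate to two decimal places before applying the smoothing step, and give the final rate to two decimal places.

2.31%

Output 1.02% below potential → x = -1.02.
i^T_t = 2.44 + 0.44 + 0.75 × (0.44 − 1.81) + 1.07 × (-1.02)
   = 2.44 + 0.44 − 1.0275 − 1.0914 = 0.76
i_t = 0.67 × 3.08 + 0.33 × 0.76 = 2.0636 + 0.2508 = 2.31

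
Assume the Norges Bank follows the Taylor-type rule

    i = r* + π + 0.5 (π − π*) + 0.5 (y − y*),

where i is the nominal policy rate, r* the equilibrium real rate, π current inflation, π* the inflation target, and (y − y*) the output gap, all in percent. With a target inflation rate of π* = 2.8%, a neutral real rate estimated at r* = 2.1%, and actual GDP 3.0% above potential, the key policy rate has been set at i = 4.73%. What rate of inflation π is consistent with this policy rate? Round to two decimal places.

1.69%

Output 3.0% above potential → (y − y*) = 3.0.
Collecting π: i = r* + (1 + 0.5) π − 0.5 π* + 0.5 (y − y*)
1.5 π = 4.73 − 2.1 + 0.5 × 2.8 − 0.5 × 3.0 = 2.53
π = 2.53 / 1.5 = 1.69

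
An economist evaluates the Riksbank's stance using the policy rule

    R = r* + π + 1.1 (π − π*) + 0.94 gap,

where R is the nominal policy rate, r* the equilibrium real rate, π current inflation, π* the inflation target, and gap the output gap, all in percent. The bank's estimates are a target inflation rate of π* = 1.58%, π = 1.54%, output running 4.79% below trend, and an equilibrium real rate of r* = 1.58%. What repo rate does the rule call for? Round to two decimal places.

Output 4.79% below potential → gap = -4.79.
R = 1.58 + 1.54 + 1.1 × (1.54 − 1.58) + 0.94 × (-4.79)
   = 1.58 + 1.54 − 0.044 − 4.5026 = -1.43

-1.43%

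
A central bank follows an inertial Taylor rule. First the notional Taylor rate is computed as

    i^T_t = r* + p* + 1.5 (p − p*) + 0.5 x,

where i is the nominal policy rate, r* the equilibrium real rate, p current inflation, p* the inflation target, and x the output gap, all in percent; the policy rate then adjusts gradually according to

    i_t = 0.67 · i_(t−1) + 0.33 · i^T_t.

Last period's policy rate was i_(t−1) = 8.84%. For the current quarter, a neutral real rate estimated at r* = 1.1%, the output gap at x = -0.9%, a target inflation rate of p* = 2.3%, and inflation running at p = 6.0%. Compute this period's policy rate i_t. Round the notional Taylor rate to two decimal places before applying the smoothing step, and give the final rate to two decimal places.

i^T_t = 1.1 + 2.3 + 1.5 × (6.0 − 2.3) + 0.5 × (-0.9)
   = 1.1 + 2.3 + 5.55 − 0.45 = 8.50
i_t = 0.67 × 8.84 + 0.33 × 8.50 = 5.9228 + 2.805 = 8.73

8.73%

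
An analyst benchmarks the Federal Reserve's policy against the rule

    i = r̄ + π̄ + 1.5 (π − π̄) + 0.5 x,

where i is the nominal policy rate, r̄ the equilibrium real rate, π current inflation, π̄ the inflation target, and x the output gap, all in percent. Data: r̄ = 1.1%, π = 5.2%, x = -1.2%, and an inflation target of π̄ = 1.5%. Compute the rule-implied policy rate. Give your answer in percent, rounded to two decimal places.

i = 1.1 + 1.5 + 1.5 × (5.2 − 1.5) + 0.5 × (-1.2)
   = 1.1 + 1.5 + 5.55 − 0.6 = 7.55

7.55%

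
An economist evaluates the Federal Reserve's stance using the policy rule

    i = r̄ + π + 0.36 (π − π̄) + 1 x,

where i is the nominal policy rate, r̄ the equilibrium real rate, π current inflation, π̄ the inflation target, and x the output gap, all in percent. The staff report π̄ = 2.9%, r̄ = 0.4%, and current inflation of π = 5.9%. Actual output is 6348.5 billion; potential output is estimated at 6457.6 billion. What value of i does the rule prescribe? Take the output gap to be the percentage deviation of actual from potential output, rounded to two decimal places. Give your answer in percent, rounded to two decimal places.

5.69%

Output gap = 100 × (6348.5 − 6457.6) / 6457.6 = -1.69%.
i = 0.40 + 5.90 + 0.36 × (5.90 − 2.90) + 1 × (-1.69)
   = 0.40 + 5.9 + 1.08 − 1.69 = 5.69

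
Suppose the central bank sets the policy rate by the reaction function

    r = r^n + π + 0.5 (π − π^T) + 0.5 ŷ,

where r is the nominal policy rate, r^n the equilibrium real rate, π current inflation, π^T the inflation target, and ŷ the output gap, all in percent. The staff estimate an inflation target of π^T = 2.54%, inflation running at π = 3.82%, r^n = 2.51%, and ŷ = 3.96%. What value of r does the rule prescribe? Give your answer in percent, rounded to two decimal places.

r = 2.51 + 3.82 + 0.5 × (3.82 − 2.54) + 0.5 × 3.96
   = 2.51 + 3.82 + 0.64 + 1.98 = 8.95

8.95%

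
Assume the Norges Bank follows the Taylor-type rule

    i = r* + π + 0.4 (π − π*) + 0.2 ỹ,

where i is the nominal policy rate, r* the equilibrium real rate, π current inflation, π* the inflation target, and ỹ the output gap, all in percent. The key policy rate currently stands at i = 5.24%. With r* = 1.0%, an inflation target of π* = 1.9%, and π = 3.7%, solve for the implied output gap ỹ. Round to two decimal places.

0.2 ỹ = 5.24 − 1.0 − 3.7 − 0.4 × (3.7 − 1.9) = -0.18
ỹ = -0.18 / 0.2 = -0.90

-0.90%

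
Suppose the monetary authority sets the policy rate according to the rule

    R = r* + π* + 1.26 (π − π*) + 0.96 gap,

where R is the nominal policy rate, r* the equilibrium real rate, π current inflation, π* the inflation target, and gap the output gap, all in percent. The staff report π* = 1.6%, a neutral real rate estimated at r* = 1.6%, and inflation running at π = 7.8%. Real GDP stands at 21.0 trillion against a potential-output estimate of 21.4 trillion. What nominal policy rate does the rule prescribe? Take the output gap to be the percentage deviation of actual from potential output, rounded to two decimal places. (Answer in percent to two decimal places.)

9.22%

Output gap = 100 × (21.0 − 21.4) / 21.4 = -1.87%.
R = 1.60 + 1.60 + 1.26 × (7.80 − 1.60) + 0.96 × (-1.87)
   = 1.60 + 1.6 + 7.812 − 1.7952 = 9.22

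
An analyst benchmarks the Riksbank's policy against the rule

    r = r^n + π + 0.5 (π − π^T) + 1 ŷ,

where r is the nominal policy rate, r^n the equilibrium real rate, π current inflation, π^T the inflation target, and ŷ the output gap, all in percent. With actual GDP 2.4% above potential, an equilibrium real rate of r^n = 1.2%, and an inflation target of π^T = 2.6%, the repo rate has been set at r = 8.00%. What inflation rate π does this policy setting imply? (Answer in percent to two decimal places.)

Output 2.4% above potential → ŷ = 2.4.
Collecting π: r = r^n + (1 + 0.5) π − 0.5 π^T + 1 ŷ
1.5 π = 8.00 − 1.2 + 0.5 × 2.6 − 1 × 2.4 = 5.7
π = 5.7 / 1.5 = 3.80

3.80%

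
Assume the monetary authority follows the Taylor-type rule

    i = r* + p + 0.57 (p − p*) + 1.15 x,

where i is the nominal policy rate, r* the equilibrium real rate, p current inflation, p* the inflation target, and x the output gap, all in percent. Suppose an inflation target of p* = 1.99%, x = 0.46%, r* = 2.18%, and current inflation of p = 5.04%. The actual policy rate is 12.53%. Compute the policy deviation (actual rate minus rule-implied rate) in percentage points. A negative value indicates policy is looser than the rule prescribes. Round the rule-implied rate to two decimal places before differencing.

i = 2.18 + 5.04 + 0.57 × (5.04 − 1.99) + 1.15 × 0.46
   = 2.18 + 5.04 + 1.7385 + 0.529 = 9.49
Deviation = 12.53 − 9.49 = 3.04 pp.

3.04 pp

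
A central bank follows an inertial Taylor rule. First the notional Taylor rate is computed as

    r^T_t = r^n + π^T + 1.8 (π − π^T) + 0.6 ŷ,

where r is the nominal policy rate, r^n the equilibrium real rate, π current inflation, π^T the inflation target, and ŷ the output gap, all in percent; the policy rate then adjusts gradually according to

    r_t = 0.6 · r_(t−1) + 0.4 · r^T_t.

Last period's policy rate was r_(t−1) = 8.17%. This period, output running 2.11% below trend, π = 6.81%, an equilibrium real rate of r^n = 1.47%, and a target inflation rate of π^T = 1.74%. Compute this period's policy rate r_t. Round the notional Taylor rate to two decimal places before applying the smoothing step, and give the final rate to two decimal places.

9.33%

Output 2.11% below potential → ŷ = -2.11.
r^T_t = 1.47 + 1.74 + 1.8 × (6.81 − 1.74) + 0.6 × (-2.11)
   = 1.47 + 1.74 + 9.126 − 1.266 = 11.07
r_t = 0.6 × 8.17 + 0.4 × 11.07 = 4.902 + 4.428 = 9.33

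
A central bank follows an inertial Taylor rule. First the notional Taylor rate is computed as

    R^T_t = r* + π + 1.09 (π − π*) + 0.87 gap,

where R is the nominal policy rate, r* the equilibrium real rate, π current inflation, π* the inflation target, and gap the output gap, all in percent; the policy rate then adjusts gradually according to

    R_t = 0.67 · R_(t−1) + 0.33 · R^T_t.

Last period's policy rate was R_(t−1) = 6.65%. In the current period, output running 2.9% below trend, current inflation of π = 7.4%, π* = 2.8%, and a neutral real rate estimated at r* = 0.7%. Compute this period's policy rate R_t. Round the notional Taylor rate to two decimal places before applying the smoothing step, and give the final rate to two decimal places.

Output 2.9% below potential → gap = -2.9.
R^T_t = 0.7 + 7.4 + 1.09 × (7.4 − 2.8) + 0.87 × (-2.9)
   = 0.7 + 7.4 + 5.014 − 2.523 = 10.59
R_t = 0.67 × 6.65 + 0.33 × 10.59 = 4.4555 + 3.4947 = 7.95

7.95%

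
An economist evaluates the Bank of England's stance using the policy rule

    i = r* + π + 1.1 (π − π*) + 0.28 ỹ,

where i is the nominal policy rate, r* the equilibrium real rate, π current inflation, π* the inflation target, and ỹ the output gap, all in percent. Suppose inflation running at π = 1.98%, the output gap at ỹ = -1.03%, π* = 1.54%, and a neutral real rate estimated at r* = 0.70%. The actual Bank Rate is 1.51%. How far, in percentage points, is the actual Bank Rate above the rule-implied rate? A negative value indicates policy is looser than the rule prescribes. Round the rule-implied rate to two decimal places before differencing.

-1.37 pp

i = 0.70 + 1.98 + 1.1 × (1.98 − 1.54) + 0.28 × (-1.03)
   = 0.70 + 1.98 + 0.484 − 0.2884 = 2.88
Deviation = 1.51 − 2.88 = -1.37 pp.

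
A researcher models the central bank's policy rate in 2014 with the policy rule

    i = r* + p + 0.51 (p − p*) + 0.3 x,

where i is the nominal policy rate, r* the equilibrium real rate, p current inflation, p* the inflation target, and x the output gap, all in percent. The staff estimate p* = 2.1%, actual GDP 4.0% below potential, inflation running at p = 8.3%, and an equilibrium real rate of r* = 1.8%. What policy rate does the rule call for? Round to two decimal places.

12.06%

Output 4.0% below potential → x = -4.0.
i = 1.8 + 8.3 + 0.51 × (8.3 − 2.1) + 0.3 × (-4.0)
   = 1.8 + 8.3 + 3.162 − 1.2 = 12.06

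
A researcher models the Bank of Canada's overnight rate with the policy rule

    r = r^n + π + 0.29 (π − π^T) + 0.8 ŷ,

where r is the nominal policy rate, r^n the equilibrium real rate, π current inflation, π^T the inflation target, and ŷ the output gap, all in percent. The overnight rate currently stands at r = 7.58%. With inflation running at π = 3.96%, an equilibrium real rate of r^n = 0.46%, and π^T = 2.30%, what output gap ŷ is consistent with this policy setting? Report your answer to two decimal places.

3.35%

0.8 ŷ = 7.58 − 0.46 − 3.96 − 0.29 × (3.96 − 2.30) = 2.6786
ŷ = 2.6786 / 0.8 = 3.35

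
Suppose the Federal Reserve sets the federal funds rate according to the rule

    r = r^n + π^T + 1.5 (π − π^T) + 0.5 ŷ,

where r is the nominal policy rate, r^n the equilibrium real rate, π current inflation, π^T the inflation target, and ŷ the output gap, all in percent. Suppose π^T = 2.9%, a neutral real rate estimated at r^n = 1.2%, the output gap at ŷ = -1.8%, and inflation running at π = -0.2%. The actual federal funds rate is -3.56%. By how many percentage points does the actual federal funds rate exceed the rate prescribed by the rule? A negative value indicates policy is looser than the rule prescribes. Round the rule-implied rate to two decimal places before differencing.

r = 1.2 + 2.9 + 1.5 × (-0.2 − 2.9) + 0.5 × (-1.8)
   = 1.2 + 2.9 − 4.65 − 0.9 = -1.45
Deviation = -3.56 − (-1.45) = -2.11 pp.

-2.11 pp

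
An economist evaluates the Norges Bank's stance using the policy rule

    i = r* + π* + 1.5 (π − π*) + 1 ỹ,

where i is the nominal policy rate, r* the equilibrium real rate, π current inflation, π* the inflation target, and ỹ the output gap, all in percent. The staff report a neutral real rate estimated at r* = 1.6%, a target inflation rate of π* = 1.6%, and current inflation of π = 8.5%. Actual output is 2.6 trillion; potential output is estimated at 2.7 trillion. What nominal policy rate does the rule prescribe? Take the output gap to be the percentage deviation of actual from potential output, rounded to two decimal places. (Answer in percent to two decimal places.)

Output gap = 100 × (2.6 − 2.7) / 2.7 = -3.70%.
i = 1.60 + 1.60 + 1.5 × (8.50 − 1.60) + 1 × (-3.70)
   = 1.60 + 1.6 + 10.35 − 3.7 = 9.85

9.85%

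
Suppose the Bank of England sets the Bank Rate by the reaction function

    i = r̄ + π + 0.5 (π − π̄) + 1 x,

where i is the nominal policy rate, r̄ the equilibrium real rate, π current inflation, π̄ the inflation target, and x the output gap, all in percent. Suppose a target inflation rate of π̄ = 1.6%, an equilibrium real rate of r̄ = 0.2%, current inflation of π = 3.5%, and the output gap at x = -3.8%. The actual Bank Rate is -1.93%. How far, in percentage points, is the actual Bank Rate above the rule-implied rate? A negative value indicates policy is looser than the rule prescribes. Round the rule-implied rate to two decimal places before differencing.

i = 0.2 + 3.5 + 0.5 × (3.5 − 1.6) + 1 × (-3.8)
   = 0.2 + 3.5 + 0.95 − 3.8 = 0.85
Deviation = -1.93 − 0.85 = -2.78 pp.

-2.78 pp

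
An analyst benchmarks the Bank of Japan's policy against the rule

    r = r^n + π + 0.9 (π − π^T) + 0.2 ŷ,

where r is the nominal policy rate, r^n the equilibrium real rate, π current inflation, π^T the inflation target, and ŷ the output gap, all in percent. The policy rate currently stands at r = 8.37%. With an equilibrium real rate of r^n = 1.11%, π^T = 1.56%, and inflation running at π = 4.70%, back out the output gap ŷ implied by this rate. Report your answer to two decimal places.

0.2 ŷ = 8.37 − 1.11 − 4.70 − 0.9 × (4.70 − 1.56) = -0.266
ŷ = -0.266 / 0.2 = -1.33

-1.33%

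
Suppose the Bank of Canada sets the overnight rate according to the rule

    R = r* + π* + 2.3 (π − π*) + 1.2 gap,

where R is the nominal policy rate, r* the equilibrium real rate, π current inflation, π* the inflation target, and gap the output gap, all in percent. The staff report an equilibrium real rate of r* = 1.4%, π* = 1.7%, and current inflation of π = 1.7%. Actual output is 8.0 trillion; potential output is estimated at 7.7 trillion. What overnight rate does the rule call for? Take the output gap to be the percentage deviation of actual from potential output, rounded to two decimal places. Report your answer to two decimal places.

Output gap = 100 × (8.0 − 7.7) / 7.7 = 3.90%.
R = 1.40 + 1.70 + 2.3 × (1.70 − 1.70) + 1.2 × 3.90
   = 1.40 + 1.7 + 0 + 4.68 = 7.78

7.78%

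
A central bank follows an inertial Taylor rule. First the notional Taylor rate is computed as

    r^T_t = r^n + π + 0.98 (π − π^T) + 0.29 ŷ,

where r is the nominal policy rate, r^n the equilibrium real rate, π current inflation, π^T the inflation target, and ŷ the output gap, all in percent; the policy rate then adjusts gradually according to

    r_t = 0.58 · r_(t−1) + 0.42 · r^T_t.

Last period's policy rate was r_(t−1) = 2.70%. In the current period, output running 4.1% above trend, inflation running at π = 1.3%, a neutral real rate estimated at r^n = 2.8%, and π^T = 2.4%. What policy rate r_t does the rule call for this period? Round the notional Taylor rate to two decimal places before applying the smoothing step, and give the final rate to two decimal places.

3.33%

Output 4.1% above potential → ŷ = 4.1.
r^T_t = 2.8 + 1.3 + 0.98 × (1.3 − 2.4) + 0.29 × 4.1
   = 2.8 + 1.3 − 1.078 + 1.189 = 4.21
r_t = 0.58 × 2.70 + 0.42 × 4.21 = 1.566 + 1.7682 = 3.33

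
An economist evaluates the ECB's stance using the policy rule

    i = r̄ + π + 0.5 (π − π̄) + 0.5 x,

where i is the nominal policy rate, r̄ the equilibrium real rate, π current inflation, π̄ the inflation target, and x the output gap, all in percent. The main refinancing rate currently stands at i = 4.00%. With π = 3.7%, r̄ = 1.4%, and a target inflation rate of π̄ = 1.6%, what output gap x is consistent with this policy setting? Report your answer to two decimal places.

0.5 x = 4.00 − 1.4 − 3.7 − 0.5 × (3.7 − 1.6) = -2.15
x = -2.15 / 0.5 = -4.30

-4.30%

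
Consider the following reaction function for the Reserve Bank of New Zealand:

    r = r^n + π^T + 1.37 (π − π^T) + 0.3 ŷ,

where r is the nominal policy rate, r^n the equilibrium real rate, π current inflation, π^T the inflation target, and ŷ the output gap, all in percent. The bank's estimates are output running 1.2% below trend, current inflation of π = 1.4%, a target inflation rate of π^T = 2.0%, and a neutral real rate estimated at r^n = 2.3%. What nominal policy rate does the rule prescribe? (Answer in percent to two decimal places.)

3.12%

Output 1.2% below potential → ŷ = -1.2.
r = 2.3 + 2.0 + 1.37 × (1.4 − 2.0) + 0.3 × (-1.2)
   = 2.3 + 2 − 0.822 − 0.36 = 3.12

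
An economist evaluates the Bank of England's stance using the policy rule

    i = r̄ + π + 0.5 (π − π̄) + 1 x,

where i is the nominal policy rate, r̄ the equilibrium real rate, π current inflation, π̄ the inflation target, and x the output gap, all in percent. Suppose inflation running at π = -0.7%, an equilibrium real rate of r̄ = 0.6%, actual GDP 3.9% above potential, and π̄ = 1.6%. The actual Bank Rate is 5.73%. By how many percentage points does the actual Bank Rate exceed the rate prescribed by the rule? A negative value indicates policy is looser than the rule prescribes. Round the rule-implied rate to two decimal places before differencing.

3.08 pp

Output 3.9% above potential → x = 3.9.
i = 0.6 + (-0.7) + 0.5 × (-0.7 − 1.6) + 1 × 3.9
   = 0.6 − 0.7 − 1.15 + 3.9 = 2.65
Deviation = 5.73 − 2.65 = 3.08 pp.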